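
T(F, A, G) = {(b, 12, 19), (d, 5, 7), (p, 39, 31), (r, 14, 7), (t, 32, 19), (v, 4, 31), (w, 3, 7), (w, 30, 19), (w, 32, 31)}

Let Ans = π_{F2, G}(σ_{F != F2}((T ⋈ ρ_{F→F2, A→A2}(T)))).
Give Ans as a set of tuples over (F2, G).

ρ[F→F2, A→A2]: schema becomes (F2, A2, G); tuples unchanged.
T ⋈ ρ_{F→F2, A→A2}(T) (natural join on G): {(b, 12, 19, b, 12), (b, 12, 19, t, 32), (b, 12, 19, w, 30), (d, 5, 7, d, 5), (d, 5, 7, r, 14), (d, 5, 7, w, 3), (p, 39, 31, p, 39), (p, 39, 31, v, 4), (p, 39, 31, w, 32), (r, 14, 7, d, 5), (r, 14, 7, r, 14), (r, 14, 7, w, 3), (t, 32, 19, b, 12), (t, 32, 19, t, 32), (t, 32, 19, w, 30), (v, 4, 31, p, 39), (v, 4, 31, v, 4), (v, 4, 31, w, 32), (w, 3, 7, d, 5), (w, 3, 7, r, 14), (w, 3, 7, w, 3), (w, 30, 19, b, 12), (w, 30, 19, t, 32), (w, 30, 19, w, 30), (w, 32, 31, p, 39), (w, 32, 31, v, 4), (w, 32, 31, w, 32)}
Selection F != F2: {(b, 12, 19, t, 32), (b, 12, 19, w, 30), (d, 5, 7, r, 14), (d, 5, 7, w, 3), (p, 39, 31, v, 4), (p, 39, 31, w, 32), (r, 14, 7, d, 5), (r, 14, 7, w, 3), (t, 32, 19, b, 12), (t, 32, 19, w, 30), (v, 4, 31, p, 39), (v, 4, 31, w, 32), (w, 3, 7, d, 5), (w, 3, 7, r, 14), (w, 30, 19, b, 12), (w, 30, 19, t, 32), (w, 32, 31, p, 39), (w, 32, 31, v, 4)}
Keep only column(s) F2, G (9 duplicate(s) eliminated): {(b, 19), (d, 7), (p, 31), (r, 7), (t, 19), (v, 31), (w, 19), (w, 31), (w, 7)}

{(b, 19), (d, 7), (p, 31), (r, 7), (t, 19), (v, 31), (w, 19), (w, 31), (w, 7)}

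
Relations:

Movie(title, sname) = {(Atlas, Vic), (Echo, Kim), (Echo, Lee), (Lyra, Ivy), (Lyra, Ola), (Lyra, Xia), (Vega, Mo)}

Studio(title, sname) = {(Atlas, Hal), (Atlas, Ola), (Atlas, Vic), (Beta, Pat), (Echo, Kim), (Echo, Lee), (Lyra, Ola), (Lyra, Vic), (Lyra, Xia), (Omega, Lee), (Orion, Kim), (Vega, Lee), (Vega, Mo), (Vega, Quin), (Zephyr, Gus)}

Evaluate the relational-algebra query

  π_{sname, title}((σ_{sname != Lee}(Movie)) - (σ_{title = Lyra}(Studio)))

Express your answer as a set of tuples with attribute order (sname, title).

{(Ivy, Lyra), (Kim, Echo), (Mo, Vega), (Vic, Atlas)}

Selection sname != Lee: {(Atlas, Vic), (Echo, Kim), (Lyra, Ivy), (Lyra, Ola), (Lyra, Xia), (Vega, Mo)}
Selection title = Lyra: {(Lyra, Ola), (Lyra, Vic), (Lyra, Xia)}
Set difference of the two operands is {(Atlas, Vic), (Echo, Kim), (Lyra, Ivy), (Vega, Mo)}.
Projecting to sname, title: {(Ivy, Lyra), (Kim, Echo), (Mo, Vega), (Vic, Atlas)}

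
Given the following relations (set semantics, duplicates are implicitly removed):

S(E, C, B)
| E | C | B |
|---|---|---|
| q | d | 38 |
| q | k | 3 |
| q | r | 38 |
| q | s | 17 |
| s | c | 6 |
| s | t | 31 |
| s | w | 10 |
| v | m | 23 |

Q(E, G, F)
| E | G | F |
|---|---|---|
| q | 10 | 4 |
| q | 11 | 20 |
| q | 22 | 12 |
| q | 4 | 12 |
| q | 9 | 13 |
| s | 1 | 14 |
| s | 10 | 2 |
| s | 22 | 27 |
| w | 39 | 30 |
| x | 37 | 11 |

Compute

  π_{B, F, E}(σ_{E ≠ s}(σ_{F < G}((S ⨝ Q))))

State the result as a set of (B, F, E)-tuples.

{(17, 12, q), (17, 4, q), (3, 12, q), (3, 4, q), (38, 12, q), (38, 4, q)}

S ⋈ Q (natural join on E): {(q, d, 38, 10, 4), (q, d, 38, 11, 20), (q, d, 38, 22, 12), (q, d, 38, 4, 12), (q, d, 38, 9, 13), (q, k, 3, 10, 4), (q, k, 3, 11, 20), (q, k, 3, 22, 12), (q, k, 3, 4, 12), (q, k, 3, 9, 13), (q, r, 38, 10, 4), (q, r, 38, 11, 20), (q, r, 38, 22, 12), (q, r, 38, 4, 12), (q, r, 38, 9, 13), (q, s, 17, 10, 4), (q, s, 17, 11, 20), (q, s, 17, 22, 12), (q, s, 17, 4, 12), (q, s, 17, 9, 13), (s, c, 6, 1, 14), (s, c, 6, 10, 2), (s, c, 6, 22, 27), (s, t, 31, 1, 14), (s, t, 31, 10, 2), (s, t, 31, 22, 27), (s, w, 10, 1, 14), (s, w, 10, 10, 2), (s, w, 10, 22, 27)}
σ[F < G]: keep tuples satisfying F < G → {(q, d, 38, 10, 4), (q, d, 38, 22, 12), (q, k, 3, 10, 4), (q, k, 3, 22, 12), (q, r, 38, 10, 4), (q, r, 38, 22, 12), (q, s, 17, 10, 4), (q, s, 17, 22, 12), (s, c, 6, 10, 2), (s, t, 31, 10, 2), (s, w, 10, 10, 2)}
σ[E ≠ s]: keep tuples satisfying E ≠ s → {(q, d, 38, 10, 4), (q, d, 38, 22, 12), (q, k, 3, 10, 4), (q, k, 3, 22, 12), (q, r, 38, 10, 4), (q, r, 38, 22, 12), (q, s, 17, 10, 4), (q, s, 17, 22, 12)}
π[B, F, E]: project onto (B, F, E) (2 duplicate(s) eliminated) → {(17, 12, q), (17, 4, q), (3, 12, q), (3, 4, q), (38, 12, q), (38, 4, q)}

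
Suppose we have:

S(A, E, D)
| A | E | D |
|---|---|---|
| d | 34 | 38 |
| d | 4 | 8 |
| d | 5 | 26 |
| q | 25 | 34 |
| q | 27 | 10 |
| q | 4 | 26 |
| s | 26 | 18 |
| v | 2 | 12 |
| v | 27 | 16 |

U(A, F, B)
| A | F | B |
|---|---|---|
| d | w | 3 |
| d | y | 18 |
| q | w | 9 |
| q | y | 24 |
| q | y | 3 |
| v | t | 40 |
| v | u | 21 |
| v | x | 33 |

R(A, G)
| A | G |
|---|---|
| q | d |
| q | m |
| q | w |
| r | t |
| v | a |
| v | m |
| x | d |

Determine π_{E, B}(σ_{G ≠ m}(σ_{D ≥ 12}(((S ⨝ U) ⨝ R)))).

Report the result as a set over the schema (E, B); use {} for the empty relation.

{(2, 21), (2, 33), (2, 40), (25, 24), (25, 3), (25, 9), (27, 21), (27, 33), (27, 40), (4, 24), (4, 3), (4, 9)}

Natural join on A: {(d, 34, 38, w, 3), (d, 34, 38, y, 18), (d, 4, 8, w, 3), (d, 4, 8, y, 18), (d, 5, 26, w, 3), (d, 5, 26, y, 18), (q, 25, 34, w, 9), (q, 25, 34, y, 24), (q, 25, 34, y, 3), (q, 27, 10, w, 9), (q, 27, 10, y, 24), (q, 27, 10, y, 3), (q, 4, 26, w, 9), (q, 4, 26, y, 24), (q, 4, 26, y, 3), (v, 2, 12, t, 40), (v, 2, 12, u, 21), (v, 2, 12, x, 33), (v, 27, 16, t, 40), (v, 27, 16, u, 21), (v, 27, 16, x, 33)}
Natural join on A: {(q, 25, 34, w, 9, d), (q, 25, 34, w, 9, m), (q, 25, 34, w, 9, w), (q, 25, 34, y, 24, d), (q, 25, 34, y, 24, m), (q, 25, 34, y, 24, w), (q, 25, 34, y, 3, d), (q, 25, 34, y, 3, m), (q, 25, 34, y, 3, w), (q, 27, 10, w, 9, d), (q, 27, 10, w, 9, m), (q, 27, 10, w, 9, w), (q, 27, 10, y, 24, d), (q, 27, 10, y, 24, m), (q, 27, 10, y, 24, w), (q, 27, 10, y, 3, d), (q, 27, 10, y, 3, m), (q, 27, 10, y, 3, w), (q, 4, 26, w, 9, d), (q, 4, 26, w, 9, m), (q, 4, 26, w, 9, w), (q, 4, 26, y, 24, d), (q, 4, 26, y, 24, m), (q, 4, 26, y, 24, w), (q, 4, 26, y, 3, d), (q, 4, 26, y, 3, m), (q, 4, 26, y, 3, w), (v, 2, 12, t, 40, a), (v, 2, 12, t, 40, m), (v, 2, 12, u, 21, a), (v, 2, 12, u, 21, m), (v, 2, 12, x, 33, a), (v, 2, 12, x, 33, m), (v, 27, 16, t, 40, a), (v, 27, 16, t, 40, m), (v, 27, 16, u, 21, a), (v, 27, 16, u, 21, m), (v, 27, 16, x, 33, a), (v, 27, 16, x, 33, m)}
Selection D ≥ 12: {(q, 25, 34, w, 9, d), (q, 25, 34, w, 9, m), (q, 25, 34, w, 9, w), (q, 25, 34, y, 24, d), (q, 25, 34, y, 24, m), (q, 25, 34, y, 24, w), (q, 25, 34, y, 3, d), (q, 25, 34, y, 3, m), (q, 25, 34, y, 3, w), (q, 4, 26, w, 9, d), (q, 4, 26, w, 9, m), (q, 4, 26, w, 9, w), (q, 4, 26, y, 24, d), (q, 4, 26, y, 24, m), (q, 4, 26, y, 24, w), (q, 4, 26, y, 3, d), (q, 4, 26, y, 3, m), (q, 4, 26, y, 3, w), (v, 2, 12, t, 40, a), (v, 2, 12, t, 40, m), (v, 2, 12, u, 21, a), (v, 2, 12, u, 21, m), (v, 2, 12, x, 33, a), (v, 2, 12, x, 33, m), (v, 27, 16, t, 40, a), (v, 27, 16, t, 40, m), (v, 27, 16, u, 21, a), (v, 27, 16, u, 21, m), (v, 27, 16, x, 33, a), (v, 27, 16, x, 33, m)}
Selection G ≠ m: {(q, 25, 34, w, 9, d), (q, 25, 34, w, 9, w), (q, 25, 34, y, 24, d), (q, 25, 34, y, 24, w), (q, 25, 34, y, 3, d), (q, 25, 34, y, 3, w), (q, 4, 26, w, 9, d), (q, 4, 26, w, 9, w), (q, 4, 26, y, 24, d), (q, 4, 26, y, 24, w), (q, 4, 26, y, 3, d), (q, 4, 26, y, 3, w), (v, 2, 12, t, 40, a), (v, 2, 12, u, 21, a), (v, 2, 12, x, 33, a), (v, 27, 16, t, 40, a), (v, 27, 16, u, 21, a), (v, 27, 16, x, 33, a)}
π[E, B]: project onto (E, B) (6 duplicate(s) eliminated) → {(2, 21), (2, 33), (2, 40), (25, 24), (25, 3), (25, 9), (27, 21), (27, 33), (27, 40), (4, 24), (4, 3), (4, 9)}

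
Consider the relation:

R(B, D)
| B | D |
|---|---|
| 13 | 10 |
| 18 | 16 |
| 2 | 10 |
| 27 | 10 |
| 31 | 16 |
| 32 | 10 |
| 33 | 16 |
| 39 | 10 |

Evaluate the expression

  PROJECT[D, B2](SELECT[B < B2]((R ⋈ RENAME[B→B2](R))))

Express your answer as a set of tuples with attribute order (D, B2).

{(10, 13), (10, 27), (10, 32), (10, 39), (16, 31), (16, 33)}

ρ[B→B2]: schema becomes (B2, D); tuples unchanged.
Joining R and RENAME[B→B2](R) on D yields {(13, 10, 13), (13, 10, 2), (13, 10, 27), (13, 10, 32), (13, 10, 39), (18, 16, 18), (18, 16, 31), (18, 16, 33), (2, 10, 13), (2, 10, 2), (2, 10, 27), (2, 10, 32), (2, 10, 39), (27, 10, 13), (27, 10, 2), (27, 10, 27), (27, 10, 32), (27, 10, 39), (31, 16, 18), (31, 16, 31), (31, 16, 33), (32, 10, 13), (32, 10, 2), (32, 10, 27), (32, 10, 32), (32, 10, 39), (33, 16, 18), (33, 16, 31), (33, 16, 33), (39, 10, 13), (39, 10, 2), (39, 10, 27), (39, 10, 32), (39, 10, 39)}.
Selection B < B2: {(13, 10, 27), (13, 10, 32), (13, 10, 39), (18, 16, 31), (18, 16, 33), (2, 10, 13), (2, 10, 27), (2, 10, 32), (2, 10, 39), (27, 10, 32), (27, 10, 39), (31, 16, 33), (32, 10, 39)}
Projecting to D, B2 (7 duplicate(s) eliminated): {(10, 13), (10, 27), (10, 32), (10, 39), (16, 31), (16, 33)}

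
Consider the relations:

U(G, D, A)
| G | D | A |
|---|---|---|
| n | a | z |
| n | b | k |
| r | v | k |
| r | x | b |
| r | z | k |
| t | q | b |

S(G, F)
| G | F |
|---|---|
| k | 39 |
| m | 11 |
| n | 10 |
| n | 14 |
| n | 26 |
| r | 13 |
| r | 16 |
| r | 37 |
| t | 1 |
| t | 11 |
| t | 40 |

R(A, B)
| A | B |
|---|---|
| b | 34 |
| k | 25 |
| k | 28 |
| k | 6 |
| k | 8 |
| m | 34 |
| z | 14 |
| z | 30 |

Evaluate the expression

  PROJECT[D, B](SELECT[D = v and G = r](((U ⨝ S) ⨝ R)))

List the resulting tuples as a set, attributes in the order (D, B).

U ⋈ S (natural join on G): {(n, a, z, 10), (n, a, z, 14), (n, a, z, 26), (n, b, k, 10), (n, b, k, 14), (n, b, k, 26), (r, v, k, 13), (r, v, k, 16), (r, v, k, 37), (r, x, b, 13), (r, x, b, 16), (r, x, b, 37), (r, z, k, 13), (r, z, k, 16), (r, z, k, 37), (t, q, b, 1), (t, q, b, 11), (t, q, b, 40)}
(U ⨝ S) ⋈ R (natural join on A): {(n, a, z, 10, 14), (n, a, z, 10, 30), (n, a, z, 14, 14), (n, a, z, 14, 30), (n, a, z, 26, 14), (n, a, z, 26, 30), (n, b, k, 10, 25), (n, b, k, 10, 28), (n, b, k, 10, 6), (n, b, k, 10, 8), (n, b, k, 14, 25), (n, b, k, 14, 28), (n, b, k, 14, 6), (n, b, k, 14, 8), (n, b, k, 26, 25), (n, b, k, 26, 28), (n, b, k, 26, 6), (n, b, k, 26, 8), (r, v, k, 13, 25), (r, v, k, 13, 28), (r, v, k, 13, 6), (r, v, k, 13, 8), (r, v, k, 16, 25), (r, v, k, 16, 28), (r, v, k, 16, 6), (r, v, k, 16, 8), (r, v, k, 37, 25), (r, v, k, 37, 28), (r, v, k, 37, 6), (r, v, k, 37, 8), (r, x, b, 13, 34), (r, x, b, 16, 34), (r, x, b, 37, 34), (r, z, k, 13, 25), (r, z, k, 13, 28), (r, z, k, 13, 6), (r, z, k, 13, 8), (r, z, k, 16, 25), (r, z, k, 16, 28), (r, z, k, 16, 6), (r, z, k, 16, 8), (r, z, k, 37, 25), (r, z, k, 37, 28), (r, z, k, 37, 6), (r, z, k, 37, 8), (t, q, b, 1, 34), (t, q, b, 11, 34), (t, q, b, 40, 34)}
σ[D = v and G = r]: keep tuples satisfying D = v and G = r → {(r, v, k, 13, 25), (r, v, k, 13, 28), (r, v, k, 13, 6), (r, v, k, 13, 8), (r, v, k, 16, 25), (r, v, k, 16, 28), (r, v, k, 16, 6), (r, v, k, 16, 8), (r, v, k, 37, 25), (r, v, k, 37, 28), (r, v, k, 37, 6), (r, v, k, 37, 8)}
π[D, B]: project onto (D, B) (8 duplicate(s) eliminated) → {(v, 25), (v, 28), (v, 6), (v, 8)}

{(v, 25), (v, 28), (v, 6), (v, 8)}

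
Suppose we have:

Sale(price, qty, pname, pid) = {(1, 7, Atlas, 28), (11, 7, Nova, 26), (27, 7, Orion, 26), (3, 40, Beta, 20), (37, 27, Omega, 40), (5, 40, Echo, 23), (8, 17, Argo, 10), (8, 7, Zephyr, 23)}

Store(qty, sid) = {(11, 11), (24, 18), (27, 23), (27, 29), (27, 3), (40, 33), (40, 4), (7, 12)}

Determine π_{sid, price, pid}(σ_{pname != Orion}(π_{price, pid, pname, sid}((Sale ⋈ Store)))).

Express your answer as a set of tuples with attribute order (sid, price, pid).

Joining Sale and Store on qty yields {(1, 7, Atlas, 28, 12), (11, 7, Nova, 26, 12), (27, 7, Orion, 26, 12), (3, 40, Beta, 20, 33), (3, 40, Beta, 20, 4), (37, 27, Omega, 40, 23), (37, 27, Omega, 40, 29), (37, 27, Omega, 40, 3), (5, 40, Echo, 23, 33), (5, 40, Echo, 23, 4), (8, 7, Zephyr, 23, 12)}.
π_{price, pid, pname, sid} gives {(1, 28, Atlas, 12), (11, 26, Nova, 12), (27, 26, Orion, 12), (3, 20, Beta, 33), (3, 20, Beta, 4), (37, 40, Omega, 23), (37, 40, Omega, 29), (37, 40, Omega, 3), (5, 23, Echo, 33), (5, 23, Echo, 4), (8, 23, Zephyr, 12)}.
σ[pname != Orion]: keep tuples satisfying pname != Orion → {(1, 28, Atlas, 12), (11, 26, Nova, 12), (3, 20, Beta, 33), (3, 20, Beta, 4), (37, 40, Omega, 23), (37, 40, Omega, 29), (37, 40, Omega, 3), (5, 23, Echo, 33), (5, 23, Echo, 4), (8, 23, Zephyr, 12)}
π_{sid, price, pid} gives {(12, 1, 28), (12, 11, 26), (12, 8, 23), (23, 37, 40), (29, 37, 40), (3, 37, 40), (33, 3, 20), (33, 5, 23), (4, 3, 20), (4, 5, 23)}.

{(12, 1, 28), (12, 11, 26), (12, 8, 23), (23, 37, 40), (29, 37, 40), (3, 37, 40), (33, 3, 20), (33, 5, 23), (4, 3, 20), (4, 5, 23)}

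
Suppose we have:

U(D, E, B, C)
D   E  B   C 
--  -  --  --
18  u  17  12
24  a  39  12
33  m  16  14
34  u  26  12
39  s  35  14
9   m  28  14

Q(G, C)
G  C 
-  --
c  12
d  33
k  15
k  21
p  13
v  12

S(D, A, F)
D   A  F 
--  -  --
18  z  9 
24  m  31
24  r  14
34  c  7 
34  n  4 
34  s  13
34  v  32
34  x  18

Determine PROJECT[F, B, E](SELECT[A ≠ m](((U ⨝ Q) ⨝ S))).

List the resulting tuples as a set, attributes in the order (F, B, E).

Joining U and Q on C yields {(18, u, 17, 12, c), (18, u, 17, 12, v), (24, a, 39, 12, c), (24, a, 39, 12, v), (34, u, 26, 12, c), (34, u, 26, 12, v)}.
Joining (U ⨝ Q) and S on D yields {(18, u, 17, 12, c, z, 9), (18, u, 17, 12, v, z, 9), (24, a, 39, 12, c, m, 31), (24, a, 39, 12, c, r, 14), (24, a, 39, 12, v, m, 31), (24, a, 39, 12, v, r, 14), (34, u, 26, 12, c, c, 7), (34, u, 26, 12, c, n, 4), (34, u, 26, 12, c, s, 13), (34, u, 26, 12, c, v, 32), (34, u, 26, 12, c, x, 18), (34, u, 26, 12, v, c, 7), (34, u, 26, 12, v, n, 4), (34, u, 26, 12, v, s, 13), (34, u, 26, 12, v, v, 32), (34, u, 26, 12, v, x, 18)}.
σ[A ≠ m]: keep tuples satisfying A ≠ m → {(18, u, 17, 12, c, z, 9), (18, u, 17, 12, v, z, 9), (24, a, 39, 12, c, r, 14), (24, a, 39, 12, v, r, 14), (34, u, 26, 12, c, c, 7), (34, u, 26, 12, c, n, 4), (34, u, 26, 12, c, s, 13), (34, u, 26, 12, c, v, 32), (34, u, 26, 12, c, x, 18), (34, u, 26, 12, v, c, 7), (34, u, 26, 12, v, n, 4), (34, u, 26, 12, v, s, 13), (34, u, 26, 12, v, v, 32), (34, u, 26, 12, v, x, 18)}
Keep only column(s) F, B, E (7 duplicate(s) eliminated): {(13, 26, u), (14, 39, a), (18, 26, u), (32, 26, u), (4, 26, u), (7, 26, u), (9, 17, u)}

{(13, 26, u), (14, 39, a), (18, 26, u), (32, 26, u), (4, 26, u), (7, 26, u), (9, 17, u)}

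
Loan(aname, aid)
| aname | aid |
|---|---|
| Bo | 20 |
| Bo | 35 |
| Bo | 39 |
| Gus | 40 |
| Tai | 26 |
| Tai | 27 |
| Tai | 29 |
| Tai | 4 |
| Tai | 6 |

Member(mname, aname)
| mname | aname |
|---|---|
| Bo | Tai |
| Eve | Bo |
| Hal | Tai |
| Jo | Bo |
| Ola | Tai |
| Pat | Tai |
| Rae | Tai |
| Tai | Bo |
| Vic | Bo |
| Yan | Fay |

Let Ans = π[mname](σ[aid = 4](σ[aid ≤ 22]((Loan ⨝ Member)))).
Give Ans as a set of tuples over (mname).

{Bo, Hal, Ola, Pat, Rae}

Joining Loan and Member on aname yields {(Bo, 20, Eve), (Bo, 20, Jo), (Bo, 20, Tai), (Bo, 20, Vic), (Bo, 35, Eve), (Bo, 35, Jo), (Bo, 35, Tai), (Bo, 35, Vic), (Bo, 39, Eve), (Bo, 39, Jo), (Bo, 39, Tai), (Bo, 39, Vic), (Tai, 26, Bo), (Tai, 26, Hal), (Tai, 26, Ola), (Tai, 26, Pat), (Tai, 26, Rae), (Tai, 27, Bo), (Tai, 27, Hal), (Tai, 27, Ola), (Tai, 27, Pat), (Tai, 27, Rae), (Tai, 29, Bo), (Tai, 29, Hal), (Tai, 29, Ola), (Tai, 29, Pat), (Tai, 29, Rae), (Tai, 4, Bo), (Tai, 4, Hal), (Tai, 4, Ola), (Tai, 4, Pat), (Tai, 4, Rae), (Tai, 6, Bo), (Tai, 6, Hal), (Tai, 6, Ola), (Tai, 6, Pat), (Tai, 6, Rae)}.
Selection aid ≤ 22: {(Bo, 20, Eve), (Bo, 20, Jo), (Bo, 20, Tai), (Bo, 20, Vic), (Tai, 4, Bo), (Tai, 4, Hal), (Tai, 4, Ola), (Tai, 4, Pat), (Tai, 4, Rae), (Tai, 6, Bo), (Tai, 6, Hal), (Tai, 6, Ola), (Tai, 6, Pat), (Tai, 6, Rae)}
Selection aid = 4: {(Tai, 4, Bo), (Tai, 4, Hal), (Tai, 4, Ola), (Tai, 4, Pat), (Tai, 4, Rae)}
Projecting to mname: {Bo, Hal, Ola, Pat, Rae}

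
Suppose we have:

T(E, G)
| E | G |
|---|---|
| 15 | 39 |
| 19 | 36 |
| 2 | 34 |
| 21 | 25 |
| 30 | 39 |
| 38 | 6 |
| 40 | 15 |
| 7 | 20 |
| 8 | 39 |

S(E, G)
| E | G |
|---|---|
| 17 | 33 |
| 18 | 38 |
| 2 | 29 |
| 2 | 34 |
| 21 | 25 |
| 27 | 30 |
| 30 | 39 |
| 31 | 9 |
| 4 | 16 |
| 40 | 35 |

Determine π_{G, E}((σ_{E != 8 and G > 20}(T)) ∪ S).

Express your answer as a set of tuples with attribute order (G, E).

Selection E != 8 and G > 20: {(15, 39), (19, 36), (2, 34), (21, 25), (30, 39)}
Taking the union: {(15, 39), (17, 33), (18, 38), (19, 36), (2, 29), (2, 34), (21, 25), (27, 30), (30, 39), (31, 9), (4, 16), (40, 35)}
π_{G, E} gives {(16, 4), (25, 21), (29, 2), (30, 27), (33, 17), (34, 2), (35, 40), (36, 19), (38, 18), (39, 15), (39, 30), (9, 31)}.

{(16, 4), (25, 21), (29, 2), (30, 27), (33, 17), (34, 2), (35, 40), (36, 19), (38, 18), (39, 15), (39, 30), (9, 31)}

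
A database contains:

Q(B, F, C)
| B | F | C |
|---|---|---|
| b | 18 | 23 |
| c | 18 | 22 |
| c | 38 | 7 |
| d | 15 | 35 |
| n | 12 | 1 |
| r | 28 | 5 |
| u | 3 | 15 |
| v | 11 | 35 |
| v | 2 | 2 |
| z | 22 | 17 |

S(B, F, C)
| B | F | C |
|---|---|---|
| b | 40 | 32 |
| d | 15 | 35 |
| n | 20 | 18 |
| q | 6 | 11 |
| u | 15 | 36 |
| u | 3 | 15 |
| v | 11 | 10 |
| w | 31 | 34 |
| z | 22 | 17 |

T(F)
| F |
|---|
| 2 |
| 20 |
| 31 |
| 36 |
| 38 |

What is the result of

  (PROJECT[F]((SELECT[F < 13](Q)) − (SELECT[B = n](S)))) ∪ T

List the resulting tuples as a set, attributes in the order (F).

{11, 12, 2, 20, 3, 31, 36, 38}

Apply σ_{F < 13}; surviving tuples: {(n, 12, 1), (u, 3, 15), (v, 11, 35), (v, 2, 2)}
Apply σ_{B = n}; surviving tuples: {(n, 20, 18)}
Taking the difference: {(n, 12, 1), (u, 3, 15), (v, 11, 35), (v, 2, 2)}
Projecting to F: {11, 12, 2, 3}
Taking the union: {11, 12, 2, 20, 3, 31, 36, 38}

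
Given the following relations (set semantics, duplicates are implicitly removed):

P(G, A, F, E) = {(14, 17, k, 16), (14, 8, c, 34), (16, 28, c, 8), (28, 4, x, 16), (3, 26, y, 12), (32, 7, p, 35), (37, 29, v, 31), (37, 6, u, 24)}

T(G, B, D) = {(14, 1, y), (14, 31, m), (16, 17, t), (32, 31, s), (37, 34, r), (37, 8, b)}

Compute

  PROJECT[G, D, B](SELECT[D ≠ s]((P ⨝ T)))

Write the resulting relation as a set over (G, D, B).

{(14, m, 31), (14, y, 1), (16, t, 17), (37, b, 8), (37, r, 34)}

Natural join on G: {(14, 17, k, 16, 1, y), (14, 17, k, 16, 31, m), (14, 8, c, 34, 1, y), (14, 8, c, 34, 31, m), (16, 28, c, 8, 17, t), (32, 7, p, 35, 31, s), (37, 29, v, 31, 34, r), (37, 29, v, 31, 8, b), (37, 6, u, 24, 34, r), (37, 6, u, 24, 8, b)}
Apply σ_{D ≠ s}; surviving tuples: {(14, 17, k, 16, 1, y), (14, 17, k, 16, 31, m), (14, 8, c, 34, 1, y), (14, 8, c, 34, 31, m), (16, 28, c, 8, 17, t), (37, 29, v, 31, 34, r), (37, 29, v, 31, 8, b), (37, 6, u, 24, 34, r), (37, 6, u, 24, 8, b)}
Projecting to G, D, B (4 duplicate(s) eliminated): {(14, m, 31), (14, y, 1), (16, t, 17), (37, b, 8), (37, r, 34)}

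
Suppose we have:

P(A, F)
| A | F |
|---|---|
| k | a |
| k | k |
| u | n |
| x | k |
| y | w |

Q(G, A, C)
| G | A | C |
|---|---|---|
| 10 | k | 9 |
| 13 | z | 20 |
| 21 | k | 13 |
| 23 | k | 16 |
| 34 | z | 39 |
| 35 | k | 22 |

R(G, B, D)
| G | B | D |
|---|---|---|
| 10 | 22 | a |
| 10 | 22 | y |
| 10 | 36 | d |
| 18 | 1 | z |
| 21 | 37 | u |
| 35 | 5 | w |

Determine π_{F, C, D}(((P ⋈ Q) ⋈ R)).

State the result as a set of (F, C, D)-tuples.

Natural join on A: {(k, a, 10, 9), (k, a, 21, 13), (k, a, 23, 16), (k, a, 35, 22), (k, k, 10, 9), (k, k, 21, 13), (k, k, 23, 16), (k, k, 35, 22)}
Natural join on G: {(k, a, 10, 9, 22, a), (k, a, 10, 9, 22, y), (k, a, 10, 9, 36, d), (k, a, 21, 13, 37, u), (k, a, 35, 22, 5, w), (k, k, 10, 9, 22, a), (k, k, 10, 9, 22, y), (k, k, 10, 9, 36, d), (k, k, 21, 13, 37, u), (k, k, 35, 22, 5, w)}
π_{F, C, D} gives {(a, 13, u), (a, 22, w), (a, 9, a), (a, 9, d), (a, 9, y), (k, 13, u), (k, 22, w), (k, 9, a), (k, 9, d), (k, 9, y)}.

{(a, 13, u), (a, 22, w), (a, 9, a), (a, 9, d), (a, 9, y), (k, 13, u), (k, 22, w), (k, 9, a), (k, 9, d), (k, 9, y)}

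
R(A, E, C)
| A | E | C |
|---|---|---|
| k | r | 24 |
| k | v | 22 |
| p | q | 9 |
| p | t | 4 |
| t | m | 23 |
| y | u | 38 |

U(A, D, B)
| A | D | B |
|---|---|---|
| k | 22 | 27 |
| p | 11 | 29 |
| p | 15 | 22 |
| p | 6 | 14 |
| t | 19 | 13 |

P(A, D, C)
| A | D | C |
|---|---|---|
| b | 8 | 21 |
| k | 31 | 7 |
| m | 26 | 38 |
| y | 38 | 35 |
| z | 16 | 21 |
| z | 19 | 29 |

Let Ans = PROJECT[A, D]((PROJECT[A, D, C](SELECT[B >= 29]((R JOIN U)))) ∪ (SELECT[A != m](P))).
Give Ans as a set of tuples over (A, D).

{(b, 8), (k, 31), (p, 11), (y, 38), (z, 16), (z, 19)}

Joining R and U on A yields {(k, r, 24, 22, 27), (k, v, 22, 22, 27), (p, q, 9, 11, 29), (p, q, 9, 15, 22), (p, q, 9, 6, 14), (p, t, 4, 11, 29), (p, t, 4, 15, 22), (p, t, 4, 6, 14), (t, m, 23, 19, 13)}.
Apply σ_{B >= 29}; surviving tuples: {(p, q, 9, 11, 29), (p, t, 4, 11, 29)}
π[A, D, C]: project onto (A, D, C) → {(p, 11, 4), (p, 11, 9)}
Apply σ_{A != m}; surviving tuples: {(b, 8, 21), (k, 31, 7), (y, 38, 35), (z, 16, 21), (z, 19, 29)}
Set union of the two operands is {(b, 8, 21), (k, 31, 7), (p, 11, 4), (p, 11, 9), (y, 38, 35), (z, 16, 21), (z, 19, 29)}.
π[A, D]: project onto (A, D) (1 duplicate(s) eliminated) → {(b, 8), (k, 31), (p, 11), (y, 38), (z, 16), (z, 19)}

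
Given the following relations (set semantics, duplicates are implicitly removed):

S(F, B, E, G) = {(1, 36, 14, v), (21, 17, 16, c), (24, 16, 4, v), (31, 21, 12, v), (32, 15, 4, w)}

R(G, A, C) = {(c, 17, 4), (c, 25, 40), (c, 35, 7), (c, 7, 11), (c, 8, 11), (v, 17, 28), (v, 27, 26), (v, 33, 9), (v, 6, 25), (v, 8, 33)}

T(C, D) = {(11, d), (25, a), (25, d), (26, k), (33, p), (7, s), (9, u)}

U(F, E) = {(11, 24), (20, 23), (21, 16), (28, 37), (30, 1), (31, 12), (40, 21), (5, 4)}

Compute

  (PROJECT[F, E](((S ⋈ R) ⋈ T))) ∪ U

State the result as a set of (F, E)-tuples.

{(1, 14), (11, 24), (20, 23), (21, 16), (24, 4), (28, 37), (30, 1), (31, 12), (40, 21), (5, 4)}

Joining S and R on G yields {(1, 36, 14, v, 17, 28), (1, 36, 14, v, 27, 26), (1, 36, 14, v, 33, 9), (1, 36, 14, v, 6, 25), (1, 36, 14, v, 8, 33), (21, 17, 16, c, 17, 4), (21, 17, 16, c, 25, 40), (21, 17, 16, c, 35, 7), (21, 17, 16, c, 7, 11), (21, 17, 16, c, 8, 11), (24, 16, 4, v, 17, 28), (24, 16, 4, v, 27, 26), (24, 16, 4, v, 33, 9), (24, 16, 4, v, 6, 25), (24, 16, 4, v, 8, 33), (31, 21, 12, v, 17, 28), (31, 21, 12, v, 27, 26), (31, 21, 12, v, 33, 9), (31, 21, 12, v, 6, 25), (31, 21, 12, v, 8, 33)}.
Joining (S ⋈ R) and T on C yields {(1, 36, 14, v, 27, 26, k), (1, 36, 14, v, 33, 9, u), (1, 36, 14, v, 6, 25, a), (1, 36, 14, v, 6, 25, d), (1, 36, 14, v, 8, 33, p), (21, 17, 16, c, 35, 7, s), (21, 17, 16, c, 7, 11, d), (21, 17, 16, c, 8, 11, d), (24, 16, 4, v, 27, 26, k), (24, 16, 4, v, 33, 9, u), (24, 16, 4, v, 6, 25, a), (24, 16, 4, v, 6, 25, d), (24, 16, 4, v, 8, 33, p), (31, 21, 12, v, 27, 26, k), (31, 21, 12, v, 33, 9, u), (31, 21, 12, v, 6, 25, a), (31, 21, 12, v, 6, 25, d), (31, 21, 12, v, 8, 33, p)}.
π[F, E]: project onto (F, E) (14 duplicate(s) eliminated) → {(1, 14), (21, 16), (24, 4), (31, 12)}
Union: {(1, 14), (21, 16), (24, 4), (31, 12)} with {(11, 24), (20, 23), (21, 16), (28, 37), (30, 1), (31, 12), (40, 21), (5, 4)} → {(1, 14), (11, 24), (20, 23), (21, 16), (24, 4), (28, 37), (30, 1), (31, 12), (40, 21), (5, 4)}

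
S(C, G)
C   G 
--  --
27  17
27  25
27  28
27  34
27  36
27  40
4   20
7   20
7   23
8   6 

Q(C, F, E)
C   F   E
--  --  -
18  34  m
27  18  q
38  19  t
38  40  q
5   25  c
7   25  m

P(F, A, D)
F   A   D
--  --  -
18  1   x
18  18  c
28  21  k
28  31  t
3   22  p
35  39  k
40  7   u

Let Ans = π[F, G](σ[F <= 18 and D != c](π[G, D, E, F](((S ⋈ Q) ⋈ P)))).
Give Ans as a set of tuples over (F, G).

{(18, 17), (18, 25), (18, 28), (18, 34), (18, 36), (18, 40)}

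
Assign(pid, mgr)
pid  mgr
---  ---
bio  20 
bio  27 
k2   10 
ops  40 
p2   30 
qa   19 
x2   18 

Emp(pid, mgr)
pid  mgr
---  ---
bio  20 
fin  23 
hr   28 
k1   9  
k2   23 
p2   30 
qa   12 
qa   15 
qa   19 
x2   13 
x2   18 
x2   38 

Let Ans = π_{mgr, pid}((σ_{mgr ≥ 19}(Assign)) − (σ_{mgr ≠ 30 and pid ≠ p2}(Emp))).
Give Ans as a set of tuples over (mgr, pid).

{(27, bio), (30, p2), (40, ops)}

Filtering on mgr ≥ 19 leaves {(bio, 20), (bio, 27), (ops, 40), (p2, 30), (qa, 19)}.
Filtering on mgr ≠ 30 and pid ≠ p2 leaves {(bio, 20), (fin, 23), (hr, 28), (k1, 9), (k2, 23), (qa, 12), (qa, 15), (qa, 19), (x2, 13), (x2, 18), (x2, 38)}.
Set difference of the two operands is {(bio, 27), (ops, 40), (p2, 30)}.
Projecting to mgr, pid: {(27, bio), (30, p2), (40, ops)}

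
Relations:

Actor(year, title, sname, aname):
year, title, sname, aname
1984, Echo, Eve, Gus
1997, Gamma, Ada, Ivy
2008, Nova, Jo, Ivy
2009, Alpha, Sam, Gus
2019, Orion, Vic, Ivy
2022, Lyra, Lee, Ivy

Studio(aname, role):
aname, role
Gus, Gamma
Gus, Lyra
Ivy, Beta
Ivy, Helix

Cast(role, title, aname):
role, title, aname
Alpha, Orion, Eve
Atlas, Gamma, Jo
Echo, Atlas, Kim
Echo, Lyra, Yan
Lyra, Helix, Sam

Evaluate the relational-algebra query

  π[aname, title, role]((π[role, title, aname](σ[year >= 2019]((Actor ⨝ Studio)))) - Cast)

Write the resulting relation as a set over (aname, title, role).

{(Ivy, Lyra, Beta), (Ivy, Lyra, Helix), (Ivy, Orion, Beta), (Ivy, Orion, Helix)}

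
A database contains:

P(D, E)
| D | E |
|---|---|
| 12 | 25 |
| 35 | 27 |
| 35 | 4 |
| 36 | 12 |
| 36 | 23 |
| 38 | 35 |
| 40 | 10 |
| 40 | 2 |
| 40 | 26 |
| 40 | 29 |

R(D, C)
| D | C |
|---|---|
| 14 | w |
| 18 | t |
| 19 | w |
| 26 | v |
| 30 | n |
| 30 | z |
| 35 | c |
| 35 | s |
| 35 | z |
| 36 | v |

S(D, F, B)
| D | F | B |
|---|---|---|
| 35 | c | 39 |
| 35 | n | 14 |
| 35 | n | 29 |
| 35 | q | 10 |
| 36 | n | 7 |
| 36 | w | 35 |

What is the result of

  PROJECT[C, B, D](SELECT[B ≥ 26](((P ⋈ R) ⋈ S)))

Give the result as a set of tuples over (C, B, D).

P ⋈ R (natural join on D): {(35, 27, c), (35, 27, s), (35, 27, z), (35, 4, c), (35, 4, s), (35, 4, z), (36, 12, v), (36, 23, v)}
(P ⋈ R) ⋈ S (natural join on D): {(35, 27, c, c, 39), (35, 27, c, n, 14), (35, 27, c, n, 29), (35, 27, c, q, 10), (35, 27, s, c, 39), (35, 27, s, n, 14), (35, 27, s, n, 29), (35, 27, s, q, 10), (35, 27, z, c, 39), (35, 27, z, n, 14), (35, 27, z, n, 29), (35, 27, z, q, 10), (35, 4, c, c, 39), (35, 4, c, n, 14), (35, 4, c, n, 29), (35, 4, c, q, 10), (35, 4, s, c, 39), (35, 4, s, n, 14), (35, 4, s, n, 29), (35, 4, s, q, 10), (35, 4, z, c, 39), (35, 4, z, n, 14), (35, 4, z, n, 29), (35, 4, z, q, 10), (36, 12, v, n, 7), (36, 12, v, w, 35), (36, 23, v, n, 7), (36, 23, v, w, 35)}
Selection B ≥ 26: {(35, 27, c, c, 39), (35, 27, c, n, 29), (35, 27, s, c, 39), (35, 27, s, n, 29), (35, 27, z, c, 39), (35, 27, z, n, 29), (35, 4, c, c, 39), (35, 4, c, n, 29), (35, 4, s, c, 39), (35, 4, s, n, 29), (35, 4, z, c, 39), (35, 4, z, n, 29), (36, 12, v, w, 35), (36, 23, v, w, 35)}
π[C, B, D]: project onto (C, B, D) (7 duplicate(s) eliminated) → {(c, 29, 35), (c, 39, 35), (s, 29, 35), (s, 39, 35), (v, 35, 36), (z, 29, 35), (z, 39, 35)}

{(c, 29, 35), (c, 39, 35), (s, 29, 35), (s, 39, 35), (v, 35, 36), (z, 29, 35), (z, 39, 35)}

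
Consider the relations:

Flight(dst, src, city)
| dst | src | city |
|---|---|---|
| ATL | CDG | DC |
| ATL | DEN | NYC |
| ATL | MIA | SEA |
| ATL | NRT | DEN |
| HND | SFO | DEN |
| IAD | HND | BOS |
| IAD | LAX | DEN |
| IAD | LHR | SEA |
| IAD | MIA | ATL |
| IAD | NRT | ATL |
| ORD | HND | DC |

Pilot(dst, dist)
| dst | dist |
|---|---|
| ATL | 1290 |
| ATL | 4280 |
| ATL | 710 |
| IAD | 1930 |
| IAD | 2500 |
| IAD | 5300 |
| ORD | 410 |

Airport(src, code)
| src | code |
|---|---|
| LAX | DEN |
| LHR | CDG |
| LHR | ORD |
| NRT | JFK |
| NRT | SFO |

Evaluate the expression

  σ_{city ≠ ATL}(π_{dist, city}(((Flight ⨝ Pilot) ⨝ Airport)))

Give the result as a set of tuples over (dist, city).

Joining Flight and Pilot on dst yields {(ATL, CDG, DC, 1290), (ATL, CDG, DC, 4280), (ATL, CDG, DC, 710), (ATL, DEN, NYC, 1290), (ATL, DEN, NYC, 4280), (ATL, DEN, NYC, 710), (ATL, MIA, SEA, 1290), (ATL, MIA, SEA, 4280), (ATL, MIA, SEA, 710), (ATL, NRT, DEN, 1290), (ATL, NRT, DEN, 4280), (ATL, NRT, DEN, 710), (IAD, HND, BOS, 1930), (IAD, HND, BOS, 2500), (IAD, HND, BOS, 5300), (IAD, LAX, DEN, 1930), (IAD, LAX, DEN, 2500), (IAD, LAX, DEN, 5300), (IAD, LHR, SEA, 1930), (IAD, LHR, SEA, 2500), (IAD, LHR, SEA, 5300), (IAD, MIA, ATL, 1930), (IAD, MIA, ATL, 2500), (IAD, MIA, ATL, 5300), (IAD, NRT, ATL, 1930), (IAD, NRT, ATL, 2500), (IAD, NRT, ATL, 5300), (ORD, HND, DC, 410)}.
Joining (Flight ⨝ Pilot) and Airport on src yields {(ATL, NRT, DEN, 1290, JFK), (ATL, NRT, DEN, 1290, SFO), (ATL, NRT, DEN, 4280, JFK), (ATL, NRT, DEN, 4280, SFO), (ATL, NRT, DEN, 710, JFK), (ATL, NRT, DEN, 710, SFO), (IAD, LAX, DEN, 1930, DEN), (IAD, LAX, DEN, 2500, DEN), (IAD, LAX, DEN, 5300, DEN), (IAD, LHR, SEA, 1930, CDG), (IAD, LHR, SEA, 1930, ORD), (IAD, LHR, SEA, 2500, CDG), (IAD, LHR, SEA, 2500, ORD), (IAD, LHR, SEA, 5300, CDG), (IAD, LHR, SEA, 5300, ORD), (IAD, NRT, ATL, 1930, JFK), (IAD, NRT, ATL, 1930, SFO), (IAD, NRT, ATL, 2500, JFK), (IAD, NRT, ATL, 2500, SFO), (IAD, NRT, ATL, 5300, JFK), (IAD, NRT, ATL, 5300, SFO)}.
π[dist, city]: project onto (dist, city) (9 duplicate(s) eliminated) → {(1290, DEN), (1930, ATL), (1930, DEN), (1930, SEA), (2500, ATL), (2500, DEN), (2500, SEA), (4280, DEN), (5300, ATL), (5300, DEN), (5300, SEA), (710, DEN)}
σ[city ≠ ATL]: keep tuples satisfying city ≠ ATL → {(1290, DEN), (1930, DEN), (1930, SEA), (2500, DEN), (2500, SEA), (4280, DEN), (5300, DEN), (5300, SEA), (710, DEN)}

{(1290, DEN), (1930, DEN), (1930, SEA), (2500, DEN), (2500, SEA), (4280, DEN), (5300, DEN), (5300, SEA), (710, DEN)}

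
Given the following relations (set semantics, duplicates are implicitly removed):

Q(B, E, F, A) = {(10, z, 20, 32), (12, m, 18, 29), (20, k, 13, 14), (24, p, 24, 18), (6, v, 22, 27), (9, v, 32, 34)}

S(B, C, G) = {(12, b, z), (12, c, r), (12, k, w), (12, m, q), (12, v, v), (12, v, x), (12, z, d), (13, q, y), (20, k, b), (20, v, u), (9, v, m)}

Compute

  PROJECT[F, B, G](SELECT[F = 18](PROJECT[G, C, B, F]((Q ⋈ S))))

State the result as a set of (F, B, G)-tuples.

Natural join on B: {(12, m, 18, 29, b, z), (12, m, 18, 29, c, r), (12, m, 18, 29, k, w), (12, m, 18, 29, m, q), (12, m, 18, 29, v, v), (12, m, 18, 29, v, x), (12, m, 18, 29, z, d), (20, k, 13, 14, k, b), (20, k, 13, 14, v, u), (9, v, 32, 34, v, m)}
Keep only column(s) G, C, B, F: {(b, k, 20, 13), (d, z, 12, 18), (m, v, 9, 32), (q, m, 12, 18), (r, c, 12, 18), (u, v, 20, 13), (v, v, 12, 18), (w, k, 12, 18), (x, v, 12, 18), (z, b, 12, 18)}
Apply σ_{F = 18}; surviving tuples: {(d, z, 12, 18), (q, m, 12, 18), (r, c, 12, 18), (v, v, 12, 18), (w, k, 12, 18), (x, v, 12, 18), (z, b, 12, 18)}
Keep only column(s) F, B, G: {(18, 12, d), (18, 12, q), (18, 12, r), (18, 12, v), (18, 12, w), (18, 12, x), (18, 12, z)}

{(18, 12, d), (18, 12, q), (18, 12, r), (18, 12, v), (18, 12, w), (18, 12, x), (18, 12, z)}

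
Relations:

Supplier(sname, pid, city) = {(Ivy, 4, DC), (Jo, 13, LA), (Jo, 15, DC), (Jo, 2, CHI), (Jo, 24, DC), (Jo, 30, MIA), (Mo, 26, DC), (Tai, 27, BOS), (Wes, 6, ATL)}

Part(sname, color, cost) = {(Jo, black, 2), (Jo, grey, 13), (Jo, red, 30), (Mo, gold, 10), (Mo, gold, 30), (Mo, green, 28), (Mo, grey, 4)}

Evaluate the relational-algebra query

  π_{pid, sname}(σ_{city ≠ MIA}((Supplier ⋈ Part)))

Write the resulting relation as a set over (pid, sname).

Supplier ⋈ Part (natural join on sname): {(Jo, 13, LA, black, 2), (Jo, 13, LA, grey, 13), (Jo, 13, LA, red, 30), (Jo, 15, DC, black, 2), (Jo, 15, DC, grey, 13), (Jo, 15, DC, red, 30), (Jo, 2, CHI, black, 2), (Jo, 2, CHI, grey, 13), (Jo, 2, CHI, red, 30), (Jo, 24, DC, black, 2), (Jo, 24, DC, grey, 13), (Jo, 24, DC, red, 30), (Jo, 30, MIA, black, 2), (Jo, 30, MIA, grey, 13), (Jo, 30, MIA, red, 30), (Mo, 26, DC, gold, 10), (Mo, 26, DC, gold, 30), (Mo, 26, DC, green, 28), (Mo, 26, DC, grey, 4)}
σ[city ≠ MIA]: keep tuples satisfying city ≠ MIA → {(Jo, 13, LA, black, 2), (Jo, 13, LA, grey, 13), (Jo, 13, LA, red, 30), (Jo, 15, DC, black, 2), (Jo, 15, DC, grey, 13), (Jo, 15, DC, red, 30), (Jo, 2, CHI, black, 2), (Jo, 2, CHI, grey, 13), (Jo, 2, CHI, red, 30), (Jo, 24, DC, black, 2), (Jo, 24, DC, grey, 13), (Jo, 24, DC, red, 30), (Mo, 26, DC, gold, 10), (Mo, 26, DC, gold, 30), (Mo, 26, DC, green, 28), (Mo, 26, DC, grey, 4)}
Keep only column(s) pid, sname (11 duplicate(s) eliminated): {(13, Jo), (15, Jo), (2, Jo), (24, Jo), (26, Mo)}

{(13, Jo), (15, Jo), (2, Jo), (24, Jo), (26, Mo)}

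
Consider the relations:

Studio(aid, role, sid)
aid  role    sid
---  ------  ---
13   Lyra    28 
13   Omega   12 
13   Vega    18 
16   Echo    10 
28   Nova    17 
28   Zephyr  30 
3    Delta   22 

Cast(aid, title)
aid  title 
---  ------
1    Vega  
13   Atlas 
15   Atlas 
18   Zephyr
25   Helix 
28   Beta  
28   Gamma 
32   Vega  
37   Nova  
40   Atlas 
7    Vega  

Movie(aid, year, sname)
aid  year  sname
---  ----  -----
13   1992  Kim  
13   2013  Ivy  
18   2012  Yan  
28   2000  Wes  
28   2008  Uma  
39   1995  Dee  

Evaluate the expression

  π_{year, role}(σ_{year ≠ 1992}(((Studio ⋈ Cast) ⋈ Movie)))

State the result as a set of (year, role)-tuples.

{(2000, Nova), (2000, Zephyr), (2008, Nova), (2008, Zephyr), (2013, Lyra), (2013, Omega), (2013, Vega)}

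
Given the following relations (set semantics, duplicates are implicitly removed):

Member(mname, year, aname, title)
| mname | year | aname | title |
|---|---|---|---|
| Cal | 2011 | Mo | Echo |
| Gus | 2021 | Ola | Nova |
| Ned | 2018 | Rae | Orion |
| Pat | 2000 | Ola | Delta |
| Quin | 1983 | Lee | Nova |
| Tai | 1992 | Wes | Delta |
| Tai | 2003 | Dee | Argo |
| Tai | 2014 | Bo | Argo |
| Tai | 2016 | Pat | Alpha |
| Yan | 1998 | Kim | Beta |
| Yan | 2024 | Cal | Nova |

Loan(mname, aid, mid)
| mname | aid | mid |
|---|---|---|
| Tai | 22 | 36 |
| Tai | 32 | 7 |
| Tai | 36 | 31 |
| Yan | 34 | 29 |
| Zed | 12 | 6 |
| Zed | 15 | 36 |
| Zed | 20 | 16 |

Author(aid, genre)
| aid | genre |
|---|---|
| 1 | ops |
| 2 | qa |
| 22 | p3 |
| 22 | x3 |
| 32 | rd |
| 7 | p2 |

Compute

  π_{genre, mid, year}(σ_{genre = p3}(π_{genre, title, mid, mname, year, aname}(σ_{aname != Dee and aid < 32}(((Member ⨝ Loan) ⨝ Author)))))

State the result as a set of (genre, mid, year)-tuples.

{(p3, 36, 1992), (p3, 36, 2014), (p3, 36, 2016)}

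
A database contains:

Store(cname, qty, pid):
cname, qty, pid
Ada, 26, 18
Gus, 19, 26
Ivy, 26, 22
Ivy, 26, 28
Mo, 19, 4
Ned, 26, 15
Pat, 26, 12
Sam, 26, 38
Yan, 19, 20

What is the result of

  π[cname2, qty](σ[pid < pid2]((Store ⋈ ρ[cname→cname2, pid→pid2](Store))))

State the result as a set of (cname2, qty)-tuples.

{(Ada, 26), (Gus, 19), (Ivy, 26), (Ned, 26), (Sam, 26), (Yan, 19)}

ρ[cname→cname2, pid→pid2]: schema becomes (cname2, qty, pid2); tuples unchanged.
Store ⋈ ρ[cname→cname2, pid→pid2](Store) (natural join on qty): {(Ada, 26, 18, Ada, 18), (Ada, 26, 18, Ivy, 22), (Ada, 26, 18, Ivy, 28), (Ada, 26, 18, Ned, 15), (Ada, 26, 18, Pat, 12), (Ada, 26, 18, Sam, 38), (Gus, 19, 26, Gus, 26), (Gus, 19, 26, Mo, 4), (Gus, 19, 26, Yan, 20), (Ivy, 26, 22, Ada, 18), (Ivy, 26, 22, Ivy, 22), (Ivy, 26, 22, Ivy, 28), (Ivy, 26, 22, Ned, 15), (Ivy, 26, 22, Pat, 12), (Ivy, 26, 22, Sam, 38), (Ivy, 26, 28, Ada, 18), (Ivy, 26, 28, Ivy, 22), (Ivy, 26, 28, Ivy, 28), (Ivy, 26, 28, Ned, 15), (Ivy, 26, 28, Pat, 12), (Ivy, 26, 28, Sam, 38), (Mo, 19, 4, Gus, 26), (Mo, 19, 4, Mo, 4), (Mo, 19, 4, Yan, 20), (Ned, 26, 15, Ada, 18), (Ned, 26, 15, Ivy, 22), (Ned, 26, 15, Ivy, 28), (Ned, 26, 15, Ned, 15), (Ned, 26, 15, Pat, 12), (Ned, 26, 15, Sam, 38), (Pat, 26, 12, Ada, 18), (Pat, 26, 12, Ivy, 22), (Pat, 26, 12, Ivy, 28), (Pat, 26, 12, Ned, 15), (Pat, 26, 12, Pat, 12), (Pat, 26, 12, Sam, 38), (Sam, 26, 38, Ada, 18), (Sam, 26, 38, Ivy, 22), (Sam, 26, 38, Ivy, 28), (Sam, 26, 38, Ned, 15), (Sam, 26, 38, Pat, 12), (Sam, 26, 38, Sam, 38), (Yan, 19, 20, Gus, 26), (Yan, 19, 20, Mo, 4), (Yan, 19, 20, Yan, 20)}
Selection pid < pid2: {(Ada, 26, 18, Ivy, 22), (Ada, 26, 18, Ivy, 28), (Ada, 26, 18, Sam, 38), (Ivy, 26, 22, Ivy, 28), (Ivy, 26, 22, Sam, 38), (Ivy, 26, 28, Sam, 38), (Mo, 19, 4, Gus, 26), (Mo, 19, 4, Yan, 20), (Ned, 26, 15, Ada, 18), (Ned, 26, 15, Ivy, 22), (Ned, 26, 15, Ivy, 28), (Ned, 26, 15, Sam, 38), (Pat, 26, 12, Ada, 18), (Pat, 26, 12, Ivy, 22), (Pat, 26, 12, Ivy, 28), (Pat, 26, 12, Ned, 15), (Pat, 26, 12, Sam, 38), (Yan, 19, 20, Gus, 26)}
Projecting to cname2, qty (12 duplicate(s) eliminated): {(Ada, 26), (Gus, 19), (Ivy, 26), (Ned, 26), (Sam, 26), (Yan, 19)}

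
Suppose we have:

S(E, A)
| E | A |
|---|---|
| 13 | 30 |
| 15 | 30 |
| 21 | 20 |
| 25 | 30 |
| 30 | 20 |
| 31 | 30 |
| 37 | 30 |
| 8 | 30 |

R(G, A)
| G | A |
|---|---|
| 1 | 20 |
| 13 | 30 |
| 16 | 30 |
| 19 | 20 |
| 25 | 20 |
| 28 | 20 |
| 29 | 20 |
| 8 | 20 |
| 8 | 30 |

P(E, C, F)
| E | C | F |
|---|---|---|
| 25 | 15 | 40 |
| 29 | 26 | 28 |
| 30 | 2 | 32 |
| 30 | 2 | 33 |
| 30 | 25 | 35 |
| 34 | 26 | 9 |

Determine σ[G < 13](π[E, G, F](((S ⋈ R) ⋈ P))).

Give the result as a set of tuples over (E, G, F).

{(25, 8, 40), (30, 1, 32), (30, 1, 33), (30, 1, 35), (30, 8, 32), (30, 8, 33), (30, 8, 35)}

S ⋈ R (natural join on A): {(13, 30, 13), (13, 30, 16), (13, 30, 8), (15, 30, 13), (15, 30, 16), (15, 30, 8), (21, 20, 1), (21, 20, 19), (21, 20, 25), (21, 20, 28), (21, 20, 29), (21, 20, 8), (25, 30, 13), (25, 30, 16), (25, 30, 8), (30, 20, 1), (30, 20, 19), (30, 20, 25), (30, 20, 28), (30, 20, 29), (30, 20, 8), (31, 30, 13), (31, 30, 16), (31, 30, 8), (37, 30, 13), (37, 30, 16), (37, 30, 8), (8, 30, 13), (8, 30, 16), (8, 30, 8)}
(S ⋈ R) ⋈ P (natural join on E): {(25, 30, 13, 15, 40), (25, 30, 16, 15, 40), (25, 30, 8, 15, 40), (30, 20, 1, 2, 32), (30, 20, 1, 2, 33), (30, 20, 1, 25, 35), (30, 20, 19, 2, 32), (30, 20, 19, 2, 33), (30, 20, 19, 25, 35), (30, 20, 25, 2, 32), (30, 20, 25, 2, 33), (30, 20, 25, 25, 35), (30, 20, 28, 2, 32), (30, 20, 28, 2, 33), (30, 20, 28, 25, 35), (30, 20, 29, 2, 32), (30, 20, 29, 2, 33), (30, 20, 29, 25, 35), (30, 20, 8, 2, 32), (30, 20, 8, 2, 33), (30, 20, 8, 25, 35)}
π_{E, G, F} gives {(25, 13, 40), (25, 16, 40), (25, 8, 40), (30, 1, 32), (30, 1, 33), (30, 1, 35), (30, 19, 32), (30, 19, 33), (30, 19, 35), (30, 25, 32), (30, 25, 33), (30, 25, 35), (30, 28, 32), (30, 28, 33), (30, 28, 35), (30, 29, 32), (30, 29, 33), (30, 29, 35), (30, 8, 32), (30, 8, 33), (30, 8, 35)}.
Apply σ_{G < 13}; surviving tuples: {(25, 8, 40), (30, 1, 32), (30, 1, 33), (30, 1, 35), (30, 8, 32), (30, 8, 33), (30, 8, 35)}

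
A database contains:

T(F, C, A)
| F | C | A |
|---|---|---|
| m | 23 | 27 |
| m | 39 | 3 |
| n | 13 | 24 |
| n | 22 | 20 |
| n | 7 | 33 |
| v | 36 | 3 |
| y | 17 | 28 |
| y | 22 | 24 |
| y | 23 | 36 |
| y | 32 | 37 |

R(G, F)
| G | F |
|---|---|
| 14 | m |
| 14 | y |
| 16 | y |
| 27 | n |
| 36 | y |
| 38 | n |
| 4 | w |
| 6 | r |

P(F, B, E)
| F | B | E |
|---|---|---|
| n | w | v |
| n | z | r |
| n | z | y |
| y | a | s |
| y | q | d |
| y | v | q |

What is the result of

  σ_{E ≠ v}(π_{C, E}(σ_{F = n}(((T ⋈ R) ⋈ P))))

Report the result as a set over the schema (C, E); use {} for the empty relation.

{(13, r), (13, y), (22, r), (22, y), (7, r), (7, y)}

Joining T and R on F yields {(m, 23, 27, 14), (m, 39, 3, 14), (n, 13, 24, 27), (n, 13, 24, 38), (n, 22, 20, 27), (n, 22, 20, 38), (n, 7, 33, 27), (n, 7, 33, 38), (y, 17, 28, 14), (y, 17, 28, 16), (y, 17, 28, 36), (y, 22, 24, 14), (y, 22, 24, 16), (y, 22, 24, 36), (y, 23, 36, 14), (y, 23, 36, 16), (y, 23, 36, 36), (y, 32, 37, 14), (y, 32, 37, 16), (y, 32, 37, 36)}.
Joining (T ⋈ R) and P on F yields {(n, 13, 24, 27, w, v), (n, 13, 24, 27, z, r), (n, 13, 24, 27, z, y), (n, 13, 24, 38, w, v), (n, 13, 24, 38, z, r), (n, 13, 24, 38, z, y), (n, 22, 20, 27, w, v), (n, 22, 20, 27, z, r), (n, 22, 20, 27, z, y), (n, 22, 20, 38, w, v), (n, 22, 20, 38, z, r), (n, 22, 20, 38, z, y), (n, 7, 33, 27, w, v), (n, 7, 33, 27, z, r), (n, 7, 33, 27, z, y), (n, 7, 33, 38, w, v), (n, 7, 33, 38, z, r), (n, 7, 33, 38, z, y), (y, 17, 28, 14, a, s), (y, 17, 28, 14, q, d), (y, 17, 28, 14, v, q), (y, 17, 28, 16, a, s), (y, 17, 28, 16, q, d), (y, 17, 28, 16, v, q), (y, 17, 28, 36, a, s), (y, 17, 28, 36, q, d), (y, 17, 28, 36, v, q), (y, 22, 24, 14, a, s), (y, 22, 24, 14, q, d), (y, 22, 24, 14, v, q), (y, 22, 24, 16, a, s), (y, 22, 24, 16, q, d), (y, 22, 24, 16, v, q), (y, 22, 24, 36, a, s), (y, 22, 24, 36, q, d), (y, 22, 24, 36, v, q), (y, 23, 36, 14, a, s), (y, 23, 36, 14, q, d), (y, 23, 36, 14, v, q), (y, 23, 36, 16, a, s), (y, 23, 36, 16, q, d), (y, 23, 36, 16, v, q), (y, 23, 36, 36, a, s), (y, 23, 36, 36, q, d), (y, 23, 36, 36, v, q), (y, 32, 37, 14, a, s), (y, 32, 37, 14, q, d), (y, 32, 37, 14, v, q), (y, 32, 37, 16, a, s), (y, 32, 37, 16, q, d), (y, 32, 37, 16, v, q), (y, 32, 37, 36, a, s), (y, 32, 37, 36, q, d), (y, 32, 37, 36, v, q)}.
σ[F = n]: keep tuples satisfying F = n → {(n, 13, 24, 27, w, v), (n, 13, 24, 27, z, r), (n, 13, 24, 27, z, y), (n, 13, 24, 38, w, v), (n, 13, 24, 38, z, r), (n, 13, 24, 38, z, y), (n, 22, 20, 27, w, v), (n, 22, 20, 27, z, r), (n, 22, 20, 27, z, y), (n, 22, 20, 38, w, v), (n, 22, 20, 38, z, r), (n, 22, 20, 38, z, y), (n, 7, 33, 27, w, v), (n, 7, 33, 27, z, r), (n, 7, 33, 27, z, y), (n, 7, 33, 38, w, v), (n, 7, 33, 38, z, r), (n, 7, 33, 38, z, y)}
π_{C, E} gives {(13, r), (13, v), (13, y), (22, r), (22, v), (22, y), (7, r), (7, v), (7, y)} (9 duplicate(s) eliminated).
σ[E ≠ v]: keep tuples satisfying E ≠ v → {(13, r), (13, y), (22, r), (22, y), (7, r), (7, y)}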